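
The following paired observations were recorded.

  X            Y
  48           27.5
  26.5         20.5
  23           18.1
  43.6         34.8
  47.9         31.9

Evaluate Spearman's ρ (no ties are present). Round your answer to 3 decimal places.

0.600

Rank X: 5, 2, 1, 3, 4
Rank Y: 3, 2, 1, 5, 4
d = rank(X) − rank(Y): 2, 0, 0, -2, 0; Σd² = 8
ρ = 1 − 6Σd² / [n(n²−1)] = 1 − 6×8 / (5×24) = 1 − 48/120 ≈ 0.600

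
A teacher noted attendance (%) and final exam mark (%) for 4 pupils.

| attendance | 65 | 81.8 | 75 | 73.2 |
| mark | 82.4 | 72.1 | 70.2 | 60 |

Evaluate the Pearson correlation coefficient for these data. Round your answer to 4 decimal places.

n = 4, Σx = 295, Σy = 284.7, Σx² = 21899.48, Σy² = 20516.21, Σxy = 20910.78
nΣxy − ΣxΣy = 83643.12 − 83986.5 = -343.38
nΣx² − (Σx)² = 87597.92 − 87025 = 572.92; nΣy² − (Σy)² = 82064.84 − 81054.09 = 1010.75
r = -343.38 / √(572.92 × 1010.75) = -343.38 / 760.9723 ≈ -0.4512

-0.4512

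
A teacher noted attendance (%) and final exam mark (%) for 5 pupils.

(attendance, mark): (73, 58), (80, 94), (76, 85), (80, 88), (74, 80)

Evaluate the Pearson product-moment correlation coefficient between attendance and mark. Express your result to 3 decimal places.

0.831

n = 5, Σx = 383, Σy = 405, Σx² = 29381, Σy² = 33569, Σxy = 31174
nΣxy − ΣxΣy = 155870 − 155115 = 755
nΣx² − (Σx)² = 146905 − 146689 = 216; nΣy² − (Σy)² = 167845 − 164025 = 3820
r = 755 / √(216 × 3820) = 755 / 908.3612 ≈ 0.831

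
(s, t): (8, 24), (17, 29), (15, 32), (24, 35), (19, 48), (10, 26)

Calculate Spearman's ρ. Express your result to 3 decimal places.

Rank s: 1, 4, 3, 6, 5, 2
Rank t: 1, 3, 4, 5, 6, 2
d = rank(s) − rank(t): 0, 1, -1, 1, -1, 0; Σd² = 4
ρ = 1 − 6Σd² / [n(n²−1)] = 1 − 6×4 / (6×35) = 1 − 24/210 ≈ 0.886

0.886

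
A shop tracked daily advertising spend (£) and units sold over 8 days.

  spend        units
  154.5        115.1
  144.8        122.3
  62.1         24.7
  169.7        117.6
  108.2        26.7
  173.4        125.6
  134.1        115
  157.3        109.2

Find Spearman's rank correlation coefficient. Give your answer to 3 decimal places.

Rank spend: 5, 4, 1, 7, 2, 8, 3, 6
Rank units: 5, 7, 1, 6, 2, 8, 4, 3
d = rank(spend) − rank(units): 0, -3, 0, 1, 0, 0, -1, 3; Σd² = 20
ρ = 1 − 6Σd² / [n(n²−1)] = 1 − 6×20 / (8×63) = 1 − 120/504 ≈ 0.762

0.762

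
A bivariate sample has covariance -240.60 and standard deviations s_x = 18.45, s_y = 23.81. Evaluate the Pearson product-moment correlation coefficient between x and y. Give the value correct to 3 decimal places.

r = Cov(x,y) / (s_x · s_y) = -240.60 / (18.45 × 23.81)
  = -240.60 / 439.2945 ≈ -0.548

-0.548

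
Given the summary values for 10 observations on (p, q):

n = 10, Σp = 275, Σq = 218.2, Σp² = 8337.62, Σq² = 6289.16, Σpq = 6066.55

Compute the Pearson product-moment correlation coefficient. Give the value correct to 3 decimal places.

0.061

r = (nΣpq − ΣpΣq) / √[(nΣp² − (Σp)²)(nΣq² − (Σq)²)]
Numerator: 10×6066.55 − 275×218.2 = 660.5
Denominator: √[(83376.2 − 75625)(62891.6 − 47611.24)] = √[7751.2 × 15280.36] = 10883.0660
r = 660.5 / 10883.0660 ≈ 0.061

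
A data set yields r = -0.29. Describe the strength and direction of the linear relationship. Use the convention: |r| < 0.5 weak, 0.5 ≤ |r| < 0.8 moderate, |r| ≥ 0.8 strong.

weak negative

r = -0.29 < 0 so the relationship is negative.
|r| = 0.29, which falls in the weak range.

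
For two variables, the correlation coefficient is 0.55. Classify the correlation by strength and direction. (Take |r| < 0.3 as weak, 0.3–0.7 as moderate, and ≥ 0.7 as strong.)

r = 0.55 > 0 so the relationship is positive.
|r| = 0.55, which falls in the moderate range.

moderate positive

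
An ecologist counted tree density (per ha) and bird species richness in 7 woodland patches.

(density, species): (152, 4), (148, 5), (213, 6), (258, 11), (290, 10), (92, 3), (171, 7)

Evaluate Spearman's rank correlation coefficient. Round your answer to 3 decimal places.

0.893

Rank density: 3, 2, 5, 6, 7, 1, 4
Rank species: 2, 3, 4, 7, 6, 1, 5
d = rank(density) − rank(species): 1, -1, 1, -1, 1, 0, -1; Σd² = 6
ρ = 1 − 6Σd² / [n(n²−1)] = 1 − 6×6 / (7×48) = 1 − 36/336 ≈ 0.893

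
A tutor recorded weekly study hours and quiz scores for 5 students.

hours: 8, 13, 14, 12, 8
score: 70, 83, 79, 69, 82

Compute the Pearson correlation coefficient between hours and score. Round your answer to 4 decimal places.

n = 5, Σx = 55, Σy = 383, Σx² = 637, Σy² = 29515, Σxy = 4229
nΣxy − ΣxΣy = 21145 − 21065 = 80
nΣx² − (Σx)² = 3185 − 3025 = 160; nΣy² − (Σy)² = 147575 − 146689 = 886
r = 80 / √(160 × 886) = 80 / 376.5103 ≈ 0.2125

0.2125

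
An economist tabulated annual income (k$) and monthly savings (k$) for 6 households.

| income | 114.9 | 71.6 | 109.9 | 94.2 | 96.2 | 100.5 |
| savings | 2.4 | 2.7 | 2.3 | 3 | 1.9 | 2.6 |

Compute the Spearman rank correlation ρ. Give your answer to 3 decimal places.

Rank income: 6, 1, 5, 2, 3, 4
Rank savings: 3, 5, 2, 6, 1, 4
d = rank(income) − rank(savings): 3, -4, 3, -4, 2, 0; Σd² = 54
ρ = 1 − 6Σd² / [n(n²−1)] = 1 − 6×54 / (6×35) = 1 − 324/210 ≈ -0.543

-0.543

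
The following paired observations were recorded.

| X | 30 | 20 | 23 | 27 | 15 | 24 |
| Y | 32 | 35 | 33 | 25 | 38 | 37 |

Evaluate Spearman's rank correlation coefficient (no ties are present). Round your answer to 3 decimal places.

-0.771

Rank X: 6, 2, 3, 5, 1, 4
Rank Y: 2, 4, 3, 1, 6, 5
d = rank(X) − rank(Y): 4, -2, 0, 4, -5, -1; Σd² = 62
ρ = 1 − 6Σd² / [n(n²−1)] = 1 − 6×62 / (6×35) = 1 − 372/210 ≈ -0.771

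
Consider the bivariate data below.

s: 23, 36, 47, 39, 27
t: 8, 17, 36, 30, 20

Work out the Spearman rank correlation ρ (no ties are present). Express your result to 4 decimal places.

Rank s: 1, 3, 5, 4, 2
Rank t: 1, 2, 5, 4, 3
d = rank(s) − rank(t): 0, 1, 0, 0, -1; Σd² = 2
ρ = 1 − 6Σd² / [n(n²−1)] = 1 − 6×2 / (5×24) = 1 − 12/120 ≈ 0.9000

0.9000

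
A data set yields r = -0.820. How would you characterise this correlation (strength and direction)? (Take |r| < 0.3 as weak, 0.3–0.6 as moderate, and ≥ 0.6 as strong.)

r = -0.820 < 0 so the relationship is negative.
|r| = 0.820, which falls in the strong range.

strong negative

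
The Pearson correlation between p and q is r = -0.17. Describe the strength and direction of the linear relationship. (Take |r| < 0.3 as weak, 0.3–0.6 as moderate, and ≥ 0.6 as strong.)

weak negative

r = -0.17 < 0 so the relationship is negative.
|r| = 0.17, which falls in the weak range.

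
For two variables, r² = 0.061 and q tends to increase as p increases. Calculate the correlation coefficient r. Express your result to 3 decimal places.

0.247

|r| = √0.061 = 0.247
The association is positive, so r = 0.247.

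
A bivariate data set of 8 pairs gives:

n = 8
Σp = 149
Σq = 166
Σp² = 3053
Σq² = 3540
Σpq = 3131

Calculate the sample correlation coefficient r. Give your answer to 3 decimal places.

r = (nΣpq − ΣpΣq) / √[(nΣp² − (Σp)²)(nΣq² − (Σq)²)]
Numerator: 8×3131 − 149×166 = 314
Denominator: √[(24424 − 22201)(28320 − 27556)] = √[2223 × 764] = 1303.2160
r = 314 / 1303.2160 ≈ 0.241

0.241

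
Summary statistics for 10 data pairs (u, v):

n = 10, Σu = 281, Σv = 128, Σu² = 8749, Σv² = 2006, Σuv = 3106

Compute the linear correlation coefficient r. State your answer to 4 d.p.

r = (nΣuv − ΣuΣv) / √[(nΣu² − (Σu)²)(nΣv² − (Σv)²)]
Numerator: 10×3106 − 281×128 = -4908
Denominator: √[(87490 − 78961)(20060 − 16384)] = √[8529 × 3676] = 5599.3396
r = -4908 / 5599.3396 ≈ -0.8765

-0.8765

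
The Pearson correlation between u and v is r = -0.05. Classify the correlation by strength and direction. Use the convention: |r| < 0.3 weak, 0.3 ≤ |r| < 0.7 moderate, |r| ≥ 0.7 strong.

weak negative

r = -0.05 < 0 so the relationship is negative.
|r| = 0.05, which falls in the weak range.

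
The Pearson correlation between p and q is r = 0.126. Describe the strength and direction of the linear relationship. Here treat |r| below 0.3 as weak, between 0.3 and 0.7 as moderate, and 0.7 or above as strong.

r = 0.126 > 0 so the relationship is positive.
|r| = 0.126, which falls in the weak range.

weak positive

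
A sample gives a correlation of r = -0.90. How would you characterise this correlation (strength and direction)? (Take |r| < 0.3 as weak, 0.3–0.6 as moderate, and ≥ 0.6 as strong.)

strong negative

r = -0.90 < 0 so the relationship is negative.
|r| = 0.90, which falls in the strong range.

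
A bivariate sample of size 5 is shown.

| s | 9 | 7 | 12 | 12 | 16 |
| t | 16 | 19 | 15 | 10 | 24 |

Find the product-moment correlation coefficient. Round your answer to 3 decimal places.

0.286

n = 5, Σs = 56, Σt = 84, Σs² = 674, Σt² = 1518, Σst = 961
nΣst − ΣsΣt = 4805 − 4704 = 101
nΣs² − (Σs)² = 3370 − 3136 = 234; nΣt² − (Σt)² = 7590 − 7056 = 534
r = 101 / √(234 × 534) = 101 / 353.4912 ≈ 0.286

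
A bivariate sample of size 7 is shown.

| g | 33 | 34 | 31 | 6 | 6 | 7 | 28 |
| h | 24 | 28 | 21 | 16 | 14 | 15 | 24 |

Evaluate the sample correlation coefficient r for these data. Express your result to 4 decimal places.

0.9369

n = 7, Σg = 145, Σh = 142, Σg² = 4111, Σh² = 3054, Σgh = 3352
nΣgh − ΣgΣh = 23464 − 20590 = 2874
nΣg² − (Σg)² = 28777 − 21025 = 7752; nΣh² − (Σh)² = 21378 − 20164 = 1214
r = 2874 / √(7752 × 1214) = 2874 / 3067.7236 ≈ 0.9369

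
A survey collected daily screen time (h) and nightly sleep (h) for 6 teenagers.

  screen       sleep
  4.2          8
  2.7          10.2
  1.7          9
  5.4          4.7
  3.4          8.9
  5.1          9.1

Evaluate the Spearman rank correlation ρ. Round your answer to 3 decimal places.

-0.543

Rank screen: 4, 2, 1, 6, 3, 5
Rank sleep: 2, 6, 4, 1, 3, 5
d = rank(screen) − rank(sleep): 2, -4, -3, 5, 0, 0; Σd² = 54
ρ = 1 − 6Σd² / [n(n²−1)] = 1 − 6×54 / (6×35) = 1 − 324/210 ≈ -0.543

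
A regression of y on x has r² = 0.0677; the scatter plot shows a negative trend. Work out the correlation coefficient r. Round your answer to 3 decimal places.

|r| = √0.0677 = 0.260
The association is negative, so r = −0.260.

-0.260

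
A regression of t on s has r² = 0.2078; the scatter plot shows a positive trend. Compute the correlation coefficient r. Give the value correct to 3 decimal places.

0.456

|r| = √0.2078 = 0.456
The association is positive, so r = 0.456.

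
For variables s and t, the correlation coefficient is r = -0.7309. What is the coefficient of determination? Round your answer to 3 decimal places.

0.534

r² = (-0.7309)² = 0.534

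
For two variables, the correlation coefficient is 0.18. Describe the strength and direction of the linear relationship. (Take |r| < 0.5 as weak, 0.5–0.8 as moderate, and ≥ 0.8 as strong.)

weak positive

r = 0.18 > 0 so the relationship is positive.
|r| = 0.18, which falls in the weak range.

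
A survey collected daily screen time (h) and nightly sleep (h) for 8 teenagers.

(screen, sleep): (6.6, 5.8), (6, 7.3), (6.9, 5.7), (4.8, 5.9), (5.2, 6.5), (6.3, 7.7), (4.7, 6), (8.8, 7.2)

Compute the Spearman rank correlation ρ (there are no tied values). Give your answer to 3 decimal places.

Rank screen: 6, 4, 7, 2, 3, 5, 1, 8
Rank sleep: 2, 7, 1, 3, 5, 8, 4, 6
d = rank(screen) − rank(sleep): 4, -3, 6, -1, -2, -3, -3, 2; Σd² = 88
ρ = 1 − 6Σd² / [n(n²−1)] = 1 − 6×88 / (8×63) = 1 − 528/504 ≈ -0.048

-0.048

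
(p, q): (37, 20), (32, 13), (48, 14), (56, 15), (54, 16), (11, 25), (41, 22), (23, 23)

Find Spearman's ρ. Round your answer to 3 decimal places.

-0.548

Rank p: 4, 3, 6, 8, 7, 1, 5, 2
Rank q: 5, 1, 2, 3, 4, 8, 6, 7
d = rank(p) − rank(q): -1, 2, 4, 5, 3, -7, -1, -5; Σd² = 130
ρ = 1 − 6Σd² / [n(n²−1)] = 1 − 6×130 / (8×63) = 1 − 780/504 ≈ -0.548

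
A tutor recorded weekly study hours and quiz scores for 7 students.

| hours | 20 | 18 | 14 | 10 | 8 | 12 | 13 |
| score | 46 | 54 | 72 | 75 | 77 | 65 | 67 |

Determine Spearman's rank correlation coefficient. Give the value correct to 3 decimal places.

Rank hours: 7, 6, 5, 2, 1, 3, 4
Rank score: 1, 2, 5, 6, 7, 3, 4
d = rank(hours) − rank(score): 6, 4, 0, -4, -6, 0, 0; Σd² = 104
ρ = 1 − 6Σd² / [n(n²−1)] = 1 − 6×104 / (7×48) = 1 − 624/336 ≈ -0.857

-0.857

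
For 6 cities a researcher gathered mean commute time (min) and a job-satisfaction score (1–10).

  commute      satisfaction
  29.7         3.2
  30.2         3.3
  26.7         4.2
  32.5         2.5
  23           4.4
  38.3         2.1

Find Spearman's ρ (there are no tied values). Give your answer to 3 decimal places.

Rank commute: 3, 4, 2, 5, 1, 6
Rank satisfaction: 3, 4, 5, 2, 6, 1
d = rank(commute) − rank(satisfaction): 0, 0, -3, 3, -5, 5; Σd² = 68
ρ = 1 − 6Σd² / [n(n²−1)] = 1 − 6×68 / (6×35) = 1 − 408/210 ≈ -0.943

-0.943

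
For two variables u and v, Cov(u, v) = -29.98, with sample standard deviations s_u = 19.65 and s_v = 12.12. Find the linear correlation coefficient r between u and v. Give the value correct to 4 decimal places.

-0.1259

r = Cov(u,v) / (s_u · s_v) = -29.98 / (19.65 × 12.12)
  = -29.98 / 238.1580 ≈ -0.1259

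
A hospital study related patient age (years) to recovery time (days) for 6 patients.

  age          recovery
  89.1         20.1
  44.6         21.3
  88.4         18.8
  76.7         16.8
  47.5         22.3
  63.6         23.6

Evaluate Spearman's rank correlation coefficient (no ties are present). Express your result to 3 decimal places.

Rank age: 6, 1, 5, 4, 2, 3
Rank recovery: 3, 4, 2, 1, 5, 6
d = rank(age) − rank(recovery): 3, -3, 3, 3, -3, -3; Σd² = 54
ρ = 1 − 6Σd² / [n(n²−1)] = 1 − 6×54 / (6×35) = 1 − 324/210 ≈ -0.543

-0.543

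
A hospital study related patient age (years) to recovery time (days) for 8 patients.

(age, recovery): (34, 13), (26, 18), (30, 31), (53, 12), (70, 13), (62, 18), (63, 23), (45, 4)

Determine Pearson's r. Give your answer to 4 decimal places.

-0.1998

n = 8, Σx = 383, Σy = 132, Σx² = 20279, Σy² = 2636, Σxy = 6131
nΣxy − ΣxΣy = 49048 − 50556 = -1508
nΣx² − (Σx)² = 162232 − 146689 = 15543; nΣy² − (Σy)² = 21088 − 17424 = 3664
r = -1508 / √(15543 × 3664) = -1508 / 7546.4927 ≈ -0.1998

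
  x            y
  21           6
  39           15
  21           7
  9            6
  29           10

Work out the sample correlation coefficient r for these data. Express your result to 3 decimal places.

0.909

n = 5, Σx = 119, Σy = 44, Σx² = 3325, Σy² = 446, Σxy = 1202
nΣxy − ΣxΣy = 6010 − 5236 = 774
nΣx² − (Σx)² = 16625 − 14161 = 2464; nΣy² − (Σy)² = 2230 − 1936 = 294
r = 774 / √(2464 × 294) = 774 / 851.1263 ≈ 0.909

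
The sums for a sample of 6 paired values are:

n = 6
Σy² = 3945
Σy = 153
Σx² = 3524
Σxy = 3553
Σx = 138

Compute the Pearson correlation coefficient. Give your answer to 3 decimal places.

0.276

r = (nΣxy − ΣxΣy) / √[(nΣx² − (Σx)²)(nΣy² − (Σy)²)]
Numerator: 6×3553 − 138×153 = 204
Denominator: √[(21144 − 19044)(23670 − 23409)] = √[2100 × 261] = 740.3378
r = 204 / 740.3378 ≈ 0.276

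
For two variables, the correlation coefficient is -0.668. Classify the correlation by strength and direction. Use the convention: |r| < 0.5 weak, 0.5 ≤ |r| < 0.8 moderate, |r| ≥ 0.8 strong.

r = -0.668 < 0 so the relationship is negative.
|r| = 0.668, which falls in the moderate range.

moderate negative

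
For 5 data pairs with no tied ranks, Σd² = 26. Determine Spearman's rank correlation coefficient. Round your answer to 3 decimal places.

-0.300

ρ = 1 − 6Σd² / [n(n²−1)] = 1 − 6×26 / (5×24)
  = 1 − 156/120 = 1 − 1.3000 ≈ -0.300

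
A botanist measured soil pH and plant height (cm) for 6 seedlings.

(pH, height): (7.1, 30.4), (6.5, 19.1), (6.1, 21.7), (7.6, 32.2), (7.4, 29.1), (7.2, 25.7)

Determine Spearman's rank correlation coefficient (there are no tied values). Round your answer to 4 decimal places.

0.7714

Rank pH: 3, 2, 1, 6, 5, 4
Rank height: 5, 1, 2, 6, 4, 3
d = rank(pH) − rank(height): -2, 1, -1, 0, 1, 1; Σd² = 8
ρ = 1 − 6Σd² / [n(n²−1)] = 1 − 6×8 / (6×35) = 1 − 48/210 ≈ 0.7714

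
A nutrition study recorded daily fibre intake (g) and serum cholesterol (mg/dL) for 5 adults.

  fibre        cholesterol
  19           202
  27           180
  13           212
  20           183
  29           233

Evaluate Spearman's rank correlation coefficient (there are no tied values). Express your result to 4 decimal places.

Rank fibre: 2, 4, 1, 3, 5
Rank cholesterol: 3, 1, 4, 2, 5
d = rank(fibre) − rank(cholesterol): -1, 3, -3, 1, 0; Σd² = 20
ρ = 1 − 6Σd² / [n(n²−1)] = 1 − 6×20 / (5×24) = 1 − 120/120 ≈ 0.0000

0.0000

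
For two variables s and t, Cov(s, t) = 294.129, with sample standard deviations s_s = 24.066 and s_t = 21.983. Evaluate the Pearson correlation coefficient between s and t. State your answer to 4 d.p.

0.5560

r = Cov(s,t) / (s_s · s_t) = 294.129 / (24.066 × 21.983)
  = 294.129 / 529.0429 ≈ 0.5560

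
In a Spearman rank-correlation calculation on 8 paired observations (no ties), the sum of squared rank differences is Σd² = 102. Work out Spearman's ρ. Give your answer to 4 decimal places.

ρ = 1 − 6Σd² / [n(n²−1)] = 1 − 6×102 / (8×63)
  = 1 − 612/504 = 1 − 1.21429 ≈ -0.2143

-0.2143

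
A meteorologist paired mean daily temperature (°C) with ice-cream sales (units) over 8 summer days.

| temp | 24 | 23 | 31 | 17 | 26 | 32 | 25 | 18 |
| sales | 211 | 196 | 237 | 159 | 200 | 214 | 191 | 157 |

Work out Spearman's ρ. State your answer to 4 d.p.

0.8333

Rank temp: 4, 3, 7, 1, 6, 8, 5, 2
Rank sales: 6, 4, 8, 2, 5, 7, 3, 1
d = rank(temp) − rank(sales): -2, -1, -1, -1, 1, 1, 2, 1; Σd² = 14
ρ = 1 − 6Σd² / [n(n²−1)] = 1 − 6×14 / (8×63) = 1 − 84/504 ≈ 0.8333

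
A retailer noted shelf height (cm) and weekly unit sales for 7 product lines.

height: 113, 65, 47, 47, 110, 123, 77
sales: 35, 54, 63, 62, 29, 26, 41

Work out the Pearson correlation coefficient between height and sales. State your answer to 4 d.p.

n = 7, Σx = 582, Σy = 310, Σx² = 54570, Σy² = 15152, Σxy = 22885
nΣxy − ΣxΣy = 160195 − 180420 = -20225
nΣx² − (Σx)² = 381990 − 338724 = 43266; nΣy² − (Σy)² = 106064 − 96100 = 9964
r = -20225 / √(43266 × 9964) = -20225 / 20763.0061 ≈ -0.9741

-0.9741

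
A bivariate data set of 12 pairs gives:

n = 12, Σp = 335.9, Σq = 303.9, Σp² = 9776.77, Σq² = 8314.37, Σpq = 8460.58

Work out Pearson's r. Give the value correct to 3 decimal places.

r = (nΣpq − ΣpΣq) / √[(nΣp² − (Σp)²)(nΣq² − (Σq)²)]
Numerator: 12×8460.58 − 335.9×303.9 = -553.05
Denominator: √[(117321.24 − 112828.81)(99772.44 − 92355.21)] = √[4492.43 × 7417.23] = 5772.4680
r = -553.05 / 5772.4680 ≈ -0.096

-0.096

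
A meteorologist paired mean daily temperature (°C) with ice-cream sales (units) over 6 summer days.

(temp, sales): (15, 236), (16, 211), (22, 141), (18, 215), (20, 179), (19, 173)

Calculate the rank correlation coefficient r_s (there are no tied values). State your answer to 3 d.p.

-0.886

Rank temp: 1, 2, 6, 3, 5, 4
Rank sales: 6, 4, 1, 5, 3, 2
d = rank(temp) − rank(sales): -5, -2, 5, -2, 2, 2; Σd² = 66
ρ = 1 − 6Σd² / [n(n²−1)] = 1 − 6×66 / (6×35) = 1 − 396/210 ≈ -0.886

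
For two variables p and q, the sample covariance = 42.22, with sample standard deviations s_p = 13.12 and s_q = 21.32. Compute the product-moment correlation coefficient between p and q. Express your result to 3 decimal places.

r = Cov(p,q) / (s_p · s_q) = 42.22 / (13.12 × 21.32)
  = 42.22 / 279.7184 ≈ 0.151

0.151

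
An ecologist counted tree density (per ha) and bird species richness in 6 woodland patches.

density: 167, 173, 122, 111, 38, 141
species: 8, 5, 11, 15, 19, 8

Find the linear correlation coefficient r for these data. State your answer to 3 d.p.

n = 6, Σx = 752, Σy = 66, Σx² = 106348, Σy² = 860, Σxy = 7058
nΣxy − ΣxΣy = 42348 − 49632 = -7284
nΣx² − (Σx)² = 638088 − 565504 = 72584; nΣy² − (Σy)² = 5160 − 4356 = 804
r = -7284 / √(72584 × 804) = -7284 / 7639.2104 ≈ -0.954

-0.954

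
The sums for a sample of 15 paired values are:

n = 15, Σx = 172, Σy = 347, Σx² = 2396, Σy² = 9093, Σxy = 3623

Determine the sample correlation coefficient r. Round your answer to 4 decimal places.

r = (nΣxy − ΣxΣy) / √[(nΣx² − (Σx)²)(nΣy² − (Σy)²)]
Numerator: 15×3623 − 172×347 = -5339
Denominator: √[(35940 − 29584)(136395 − 120409)] = √[6356 × 15986] = 10080.0306
r = -5339 / 10080.0306 ≈ -0.5297

-0.5297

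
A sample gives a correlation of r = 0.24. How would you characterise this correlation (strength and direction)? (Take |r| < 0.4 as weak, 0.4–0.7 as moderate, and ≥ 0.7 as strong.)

weak positive

r = 0.24 > 0 so the relationship is positive.
|r| = 0.24, which falls in the weak range.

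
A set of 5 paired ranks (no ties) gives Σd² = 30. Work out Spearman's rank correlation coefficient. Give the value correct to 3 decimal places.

ρ = 1 − 6Σd² / [n(n²−1)] = 1 − 6×30 / (5×24)
  = 1 − 180/120 = 1 − 1.5000 ≈ -0.500

-0.500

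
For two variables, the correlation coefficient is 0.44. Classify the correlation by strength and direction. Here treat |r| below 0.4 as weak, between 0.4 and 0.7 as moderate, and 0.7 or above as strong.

moderate positive

r = 0.44 > 0 so the relationship is positive.
|r| = 0.44, which falls in the moderate range.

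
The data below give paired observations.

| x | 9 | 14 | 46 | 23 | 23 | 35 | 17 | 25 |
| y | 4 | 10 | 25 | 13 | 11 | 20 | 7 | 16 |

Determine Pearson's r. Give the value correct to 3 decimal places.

0.969

n = 8, Σx = 192, Σy = 106, Σx² = 5590, Σy² = 1736, Σxy = 3097
nΣxy − ΣxΣy = 24776 − 20352 = 4424
nΣx² − (Σx)² = 44720 − 36864 = 7856; nΣy² − (Σy)² = 13888 − 11236 = 2652
r = 4424 / √(7856 × 2652) = 4424 / 4564.4399 ≈ 0.969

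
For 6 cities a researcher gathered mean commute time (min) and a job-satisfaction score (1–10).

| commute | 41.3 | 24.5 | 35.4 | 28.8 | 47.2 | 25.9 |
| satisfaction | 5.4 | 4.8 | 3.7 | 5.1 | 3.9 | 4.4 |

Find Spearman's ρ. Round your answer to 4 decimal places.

Rank commute: 5, 1, 4, 3, 6, 2
Rank satisfaction: 6, 4, 1, 5, 2, 3
d = rank(commute) − rank(satisfaction): -1, -3, 3, -2, 4, -1; Σd² = 40
ρ = 1 − 6Σd² / [n(n²−1)] = 1 − 6×40 / (6×35) = 1 − 240/210 ≈ -0.1429

-0.1429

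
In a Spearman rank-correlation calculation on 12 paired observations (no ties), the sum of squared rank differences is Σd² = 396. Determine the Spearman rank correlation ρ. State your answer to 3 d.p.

ρ = 1 − 6Σd² / [n(n²−1)] = 1 − 6×396 / (12×143)
  = 1 − 2376/1716 = 1 − 1.3846 ≈ -0.385

-0.385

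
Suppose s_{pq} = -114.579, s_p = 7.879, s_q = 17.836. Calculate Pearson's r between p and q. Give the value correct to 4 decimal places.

r = Cov(p,q) / (s_p · s_q) = -114.579 / (7.879 × 17.836)
  = -114.579 / 140.5298 ≈ -0.8153

-0.8153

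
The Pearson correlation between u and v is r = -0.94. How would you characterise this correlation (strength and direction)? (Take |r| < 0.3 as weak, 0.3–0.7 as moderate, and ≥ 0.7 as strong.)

r = -0.94 < 0 so the relationship is negative.
|r| = 0.94, which falls in the strong range.

strong negative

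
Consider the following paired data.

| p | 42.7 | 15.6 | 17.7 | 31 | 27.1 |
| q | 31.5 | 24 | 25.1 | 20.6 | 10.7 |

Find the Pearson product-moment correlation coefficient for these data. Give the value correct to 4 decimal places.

n = 5, Σp = 134.1, Σq = 111.9, Σp² = 4075.35, Σq² = 2737.11, Σpq = 3092.29
nΣpq − ΣpΣq = 15461.45 − 15005.79 = 455.66
nΣp² − (Σp)² = 20376.75 − 17982.81 = 2393.94; nΣq² − (Σq)² = 13685.55 − 12521.61 = 1163.94
r = 455.66 / √(2393.94 × 1163.94) = 455.66 / 1669.2521 ≈ 0.2730

0.2730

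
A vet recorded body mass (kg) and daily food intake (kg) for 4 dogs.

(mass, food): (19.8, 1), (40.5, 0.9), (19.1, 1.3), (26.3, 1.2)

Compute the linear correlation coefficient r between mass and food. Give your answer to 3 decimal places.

-0.668

n = 4, Σx = 105.7, Σy = 4.4, Σx² = 3088.79, Σy² = 4.94, Σxy = 112.64
nΣxy − ΣxΣy = 450.56 − 465.08 = -14.52
nΣx² − (Σx)² = 12355.16 − 11172.49 = 1182.67; nΣy² − (Σy)² = 19.76 − 19.36 = 0.4
r = -14.52 / √(1182.67 × 0.4) = -14.52 / 21.7501 ≈ -0.668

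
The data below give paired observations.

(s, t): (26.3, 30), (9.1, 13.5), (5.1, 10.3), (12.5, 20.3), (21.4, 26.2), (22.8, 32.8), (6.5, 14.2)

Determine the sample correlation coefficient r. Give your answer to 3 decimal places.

n = 7, Σs = 103.7, Σt = 147.3, Σs² = 1976.81, Σt² = 3564.35, Σst = 2618.95
nΣst − ΣsΣt = 18332.65 − 15275.01 = 3057.64
nΣs² − (Σs)² = 13837.67 − 10753.69 = 3083.98; nΣt² − (Σt)² = 24950.45 − 21697.29 = 3253.16
r = 3057.64 / √(3083.98 × 3253.16) = 3057.64 / 3167.4407 ≈ 0.965

0.965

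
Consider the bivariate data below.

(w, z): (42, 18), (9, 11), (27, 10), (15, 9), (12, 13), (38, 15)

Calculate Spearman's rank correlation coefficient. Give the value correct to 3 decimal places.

0.543

Rank w: 6, 1, 4, 3, 2, 5
Rank z: 6, 3, 2, 1, 4, 5
d = rank(w) − rank(z): 0, -2, 2, 2, -2, 0; Σd² = 16
ρ = 1 − 6Σd² / [n(n²−1)] = 1 − 6×16 / (6×35) = 1 − 96/210 ≈ 0.543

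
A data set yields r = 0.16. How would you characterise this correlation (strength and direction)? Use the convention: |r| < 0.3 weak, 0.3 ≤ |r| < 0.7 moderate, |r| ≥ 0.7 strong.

weak positive

r = 0.16 > 0 so the relationship is positive.
|r| = 0.16, which falls in the weak range.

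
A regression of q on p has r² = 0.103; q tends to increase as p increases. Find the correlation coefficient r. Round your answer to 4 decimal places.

|r| = √0.103 = 0.3209
The association is positive, so r = 0.3209.

0.3209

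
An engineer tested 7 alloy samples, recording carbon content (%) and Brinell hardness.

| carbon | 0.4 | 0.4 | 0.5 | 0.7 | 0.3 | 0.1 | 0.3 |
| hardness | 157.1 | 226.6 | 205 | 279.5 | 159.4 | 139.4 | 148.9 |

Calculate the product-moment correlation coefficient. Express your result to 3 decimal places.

0.879

n = 7, Σx = 2.7, Σy = 1315.9, Σx² = 1.25, Σy² = 263185.15, Σxy = 558.06
nΣxy − ΣxΣy = 3906.42 − 3552.93 = 353.49
nΣx² − (Σx)² = 8.75 − 7.29 = 1.46; nΣy² − (Σy)² = 1842296.05 − 1731592.81 = 110703.24
r = 353.49 / √(1.46 × 110703.24) = 353.49 / 402.0283 ≈ 0.879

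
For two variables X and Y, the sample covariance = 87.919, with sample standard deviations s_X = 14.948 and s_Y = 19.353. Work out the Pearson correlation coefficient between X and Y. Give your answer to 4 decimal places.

0.3039

r = Cov(X,Y) / (s_X · s_Y) = 87.919 / (14.948 × 19.353)
  = 87.919 / 289.2886 ≈ 0.3039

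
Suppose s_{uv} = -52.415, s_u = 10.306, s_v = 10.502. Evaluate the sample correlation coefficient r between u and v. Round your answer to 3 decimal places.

r = Cov(u,v) / (s_u · s_v) = -52.415 / (10.306 × 10.502)
  = -52.415 / 108.2336 ≈ -0.484

-0.484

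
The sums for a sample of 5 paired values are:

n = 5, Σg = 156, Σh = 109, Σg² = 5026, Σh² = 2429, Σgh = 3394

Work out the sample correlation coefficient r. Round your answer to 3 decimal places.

-0.074

r = (nΣgh − ΣgΣh) / √[(nΣg² − (Σg)²)(nΣh² − (Σh)²)]
Numerator: 5×3394 − 156×109 = -34
Denominator: √[(25130 − 24336)(12145 − 11881)] = √[794 × 264] = 457.8384
r = -34 / 457.8384 ≈ -0.074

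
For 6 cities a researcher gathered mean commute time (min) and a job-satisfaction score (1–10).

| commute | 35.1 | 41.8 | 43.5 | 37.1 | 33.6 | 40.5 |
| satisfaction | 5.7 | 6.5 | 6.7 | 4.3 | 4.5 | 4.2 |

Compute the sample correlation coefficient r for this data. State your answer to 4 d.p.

n = 6, Σx = 231.6, Σy = 31.9, Σx² = 9017.12, Σy² = 176.01, Σxy = 1244.05
nΣxy − ΣxΣy = 7464.3 − 7388.04 = 76.26
nΣx² − (Σx)² = 54102.72 − 53638.56 = 464.16; nΣy² − (Σy)² = 1056.06 − 1017.61 = 38.45
r = 76.26 / √(464.16 × 38.45) = 76.26 / 133.5925 ≈ 0.5708

0.5708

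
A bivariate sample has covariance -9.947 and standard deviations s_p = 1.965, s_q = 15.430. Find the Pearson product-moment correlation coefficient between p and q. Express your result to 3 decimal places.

r = Cov(p,q) / (s_p · s_q) = -9.947 / (1.965 × 15.430)
  = -9.947 / 30.3200 ≈ -0.328

-0.328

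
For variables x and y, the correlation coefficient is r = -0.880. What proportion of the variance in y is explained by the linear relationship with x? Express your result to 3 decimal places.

0.774

r² = (-0.880)² = 0.774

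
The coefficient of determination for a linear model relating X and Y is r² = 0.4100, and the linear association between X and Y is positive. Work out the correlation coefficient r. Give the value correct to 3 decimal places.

0.640

|r| = √0.4100 = 0.640
The association is positive, so r = 0.640.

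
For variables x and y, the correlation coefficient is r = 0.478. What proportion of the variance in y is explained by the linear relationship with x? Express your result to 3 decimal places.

r² = (0.478)² = 0.228

0.228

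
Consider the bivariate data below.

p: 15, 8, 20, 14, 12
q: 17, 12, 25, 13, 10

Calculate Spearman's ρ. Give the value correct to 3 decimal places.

0.900

Rank p: 4, 1, 5, 3, 2
Rank q: 4, 2, 5, 3, 1
d = rank(p) − rank(q): 0, -1, 0, 0, 1; Σd² = 2
ρ = 1 − 6Σd² / [n(n²−1)] = 1 − 6×2 / (5×24) = 1 − 12/120 ≈ 0.900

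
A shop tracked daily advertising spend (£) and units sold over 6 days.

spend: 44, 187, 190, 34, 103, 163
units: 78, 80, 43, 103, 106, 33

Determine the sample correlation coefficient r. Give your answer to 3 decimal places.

n = 6, Σx = 721, Σy = 443, Σx² = 111339, Σy² = 37267, Σxy = 46361
nΣxy − ΣxΣy = 278166 − 319403 = -41237
nΣx² − (Σx)² = 668034 − 519841 = 148193; nΣy² − (Σy)² = 223602 − 196249 = 27353
r = -41237 / √(148193 × 27353) = -41237 / 63667.2846 ≈ -0.648

-0.648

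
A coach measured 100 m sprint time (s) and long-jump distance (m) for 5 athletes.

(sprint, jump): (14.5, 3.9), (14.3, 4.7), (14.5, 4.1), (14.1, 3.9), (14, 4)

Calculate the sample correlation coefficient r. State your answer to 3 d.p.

0.105

n = 5, Σx = 71.4, Σy = 20.6, Σx² = 1019.8, Σy² = 85.32, Σxy = 294.2
nΣxy − ΣxΣy = 1471 − 1470.84 = 0.16
nΣx² − (Σx)² = 5099 − 5097.96 = 1.04; nΣy² − (Σy)² = 426.6 − 424.36 = 2.24
r = 0.16 / √(1.04 × 2.24) = 0.16 / 1.5263 ≈ 0.105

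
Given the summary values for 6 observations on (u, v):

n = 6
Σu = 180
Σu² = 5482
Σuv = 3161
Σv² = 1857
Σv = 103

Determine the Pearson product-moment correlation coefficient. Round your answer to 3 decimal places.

r = (nΣuv − ΣuΣv) / √[(nΣu² − (Σu)²)(nΣv² − (Σv)²)]
Numerator: 6×3161 − 180×103 = 426
Denominator: √[(32892 − 32400)(11142 − 10609)] = √[492 × 533] = 512.0898
r = 426 / 512.0898 ≈ 0.832

0.832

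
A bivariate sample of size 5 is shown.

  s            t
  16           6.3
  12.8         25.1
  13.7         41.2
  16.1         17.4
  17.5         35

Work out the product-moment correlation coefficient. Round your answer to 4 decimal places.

n = 5, Σs = 76.1, Σt = 125, Σs² = 1172.99, Σt² = 3894.9, Σst = 1879.16
nΣst − ΣsΣt = 9395.8 − 9512.5 = -116.7
nΣs² − (Σs)² = 5864.95 − 5791.21 = 73.74; nΣt² − (Σt)² = 19474.5 − 15625 = 3849.5
r = -116.7 / √(73.74 × 3849.5) = -116.7 / 532.7871 ≈ -0.2190

-0.2190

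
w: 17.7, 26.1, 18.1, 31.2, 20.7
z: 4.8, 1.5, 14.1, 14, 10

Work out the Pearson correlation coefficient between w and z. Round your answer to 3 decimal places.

n = 5, Σw = 113.8, Σz = 44.4, Σw² = 2724.04, Σz² = 520.1, Σwz = 1023.12
nΣwz − ΣwΣz = 5115.6 − 5052.72 = 62.88
nΣw² − (Σw)² = 13620.2 − 12950.44 = 669.76; nΣz² − (Σz)² = 2600.5 − 1971.36 = 629.14
r = 62.88 / √(669.76 × 629.14) = 62.88 / 649.1323 ≈ 0.097

0.097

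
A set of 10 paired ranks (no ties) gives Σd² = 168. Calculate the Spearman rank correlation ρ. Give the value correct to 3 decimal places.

ρ = 1 − 6Σd² / [n(n²−1)] = 1 − 6×168 / (10×99)
  = 1 − 1008/990 = 1 − 1.0182 ≈ -0.018

-0.018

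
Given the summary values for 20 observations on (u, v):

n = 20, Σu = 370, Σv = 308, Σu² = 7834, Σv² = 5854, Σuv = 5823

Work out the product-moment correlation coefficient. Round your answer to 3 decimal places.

0.119

r = (nΣuv − ΣuΣv) / √[(nΣu² − (Σu)²)(nΣv² − (Σv)²)]
Numerator: 20×5823 − 370×308 = 2500
Denominator: √[(156680 − 136900)(117080 − 94864)] = √[19780 × 22216] = 20962.6449
r = 2500 / 20962.6449 ≈ 0.119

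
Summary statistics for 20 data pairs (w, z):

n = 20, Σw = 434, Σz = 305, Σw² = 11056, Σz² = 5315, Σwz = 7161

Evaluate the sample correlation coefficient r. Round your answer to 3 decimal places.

0.520

r = (nΣwz − ΣwΣz) / √[(nΣw² − (Σw)²)(nΣz² − (Σz)²)]
Numerator: 20×7161 − 434×305 = 10850
Denominator: √[(221120 − 188356)(106300 − 93025)] = √[32764 × 13275] = 20855.2655
r = 10850 / 20855.2655 ≈ 0.520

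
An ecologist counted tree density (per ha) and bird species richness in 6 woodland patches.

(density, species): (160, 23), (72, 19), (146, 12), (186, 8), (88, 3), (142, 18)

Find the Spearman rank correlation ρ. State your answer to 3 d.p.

Rank density: 5, 1, 4, 6, 2, 3
Rank species: 6, 5, 3, 2, 1, 4
d = rank(density) − rank(species): -1, -4, 1, 4, 1, -1; Σd² = 36
ρ = 1 − 6Σd² / [n(n²−1)] = 1 − 6×36 / (6×35) = 1 − 216/210 ≈ -0.029

-0.029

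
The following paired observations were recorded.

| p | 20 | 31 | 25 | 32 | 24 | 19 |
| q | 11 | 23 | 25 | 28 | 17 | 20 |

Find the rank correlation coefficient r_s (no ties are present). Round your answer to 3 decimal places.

Rank p: 2, 5, 4, 6, 3, 1
Rank q: 1, 4, 5, 6, 2, 3
d = rank(p) − rank(q): 1, 1, -1, 0, 1, -2; Σd² = 8
ρ = 1 − 6Σd² / [n(n²−1)] = 1 − 6×8 / (6×35) = 1 − 48/210 ≈ 0.771

0.771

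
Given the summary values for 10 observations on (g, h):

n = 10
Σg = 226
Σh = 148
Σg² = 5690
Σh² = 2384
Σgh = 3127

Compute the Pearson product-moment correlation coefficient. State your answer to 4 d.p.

-0.6486

r = (nΣgh − ΣgΣh) / √[(nΣg² − (Σg)²)(nΣh² − (Σh)²)]
Numerator: 10×3127 − 226×148 = -2178
Denominator: √[(56900 − 51076)(23840 − 21904)] = √[5824 × 1936] = 3357.8660
r = -2178 / 3357.8660 ≈ -0.6486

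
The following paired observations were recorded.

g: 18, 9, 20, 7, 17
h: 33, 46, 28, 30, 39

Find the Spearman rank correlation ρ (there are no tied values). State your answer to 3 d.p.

Rank g: 4, 2, 5, 1, 3
Rank h: 3, 5, 1, 2, 4
d = rank(g) − rank(h): 1, -3, 4, -1, -1; Σd² = 28
ρ = 1 − 6Σd² / [n(n²−1)] = 1 − 6×28 / (5×24) = 1 − 168/120 ≈ -0.400

-0.400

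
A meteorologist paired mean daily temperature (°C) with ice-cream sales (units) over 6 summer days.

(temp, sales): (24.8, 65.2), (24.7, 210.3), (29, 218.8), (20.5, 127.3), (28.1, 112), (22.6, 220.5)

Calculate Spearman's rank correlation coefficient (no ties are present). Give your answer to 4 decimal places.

-0.1429

Rank temp: 4, 3, 6, 1, 5, 2
Rank sales: 1, 4, 5, 3, 2, 6
d = rank(temp) − rank(sales): 3, -1, 1, -2, 3, -4; Σd² = 40
ρ = 1 − 6Σd² / [n(n²−1)] = 1 − 6×40 / (6×35) = 1 − 240/210 ≈ -0.1429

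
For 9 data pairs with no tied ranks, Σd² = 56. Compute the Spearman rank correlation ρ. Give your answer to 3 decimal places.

0.533

ρ = 1 − 6Σd² / [n(n²−1)] = 1 − 6×56 / (9×80)
  = 1 − 336/720 = 1 − 0.4667 ≈ 0.533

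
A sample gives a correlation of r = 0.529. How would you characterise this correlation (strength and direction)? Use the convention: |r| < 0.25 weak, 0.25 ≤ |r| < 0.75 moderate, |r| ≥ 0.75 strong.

moderate positive

r = 0.529 > 0 so the relationship is positive.
|r| = 0.529, which falls in the moderate range.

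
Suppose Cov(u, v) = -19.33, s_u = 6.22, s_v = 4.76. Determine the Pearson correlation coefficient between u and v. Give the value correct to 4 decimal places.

-0.6529

r = Cov(u,v) / (s_u · s_v) = -19.33 / (6.22 × 4.76)
  = -19.33 / 29.6072 ≈ -0.6529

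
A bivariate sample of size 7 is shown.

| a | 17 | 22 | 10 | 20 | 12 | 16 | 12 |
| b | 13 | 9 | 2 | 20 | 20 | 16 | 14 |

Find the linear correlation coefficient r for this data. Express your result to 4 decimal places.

n = 7, Σa = 109, Σb = 94, Σa² = 1817, Σb² = 1506, Σab = 1503
nΣab − ΣaΣb = 10521 − 10246 = 275
nΣa² − (Σa)² = 12719 − 11881 = 838; nΣb² − (Σb)² = 10542 − 8836 = 1706
r = 275 / √(838 × 1706) = 275 / 1195.6705 ≈ 0.2300

0.2300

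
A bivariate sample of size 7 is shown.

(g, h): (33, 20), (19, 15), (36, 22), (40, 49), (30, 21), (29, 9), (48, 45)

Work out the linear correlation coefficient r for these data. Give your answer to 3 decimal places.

n = 7, Σg = 235, Σh = 181, Σg² = 8391, Σh² = 6057, Σgh = 6748
nΣgh − ΣgΣh = 47236 − 42535 = 4701
nΣg² − (Σg)² = 58737 − 55225 = 3512; nΣh² − (Σh)² = 42399 − 32761 = 9638
r = 4701 / √(3512 × 9638) = 4701 / 5817.9598 ≈ 0.808

0.808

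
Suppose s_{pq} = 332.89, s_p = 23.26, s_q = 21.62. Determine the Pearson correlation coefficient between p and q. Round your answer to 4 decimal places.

0.6620

r = Cov(p,q) / (s_p · s_q) = 332.89 / (23.26 × 21.62)
  = 332.89 / 502.8812 ≈ 0.6620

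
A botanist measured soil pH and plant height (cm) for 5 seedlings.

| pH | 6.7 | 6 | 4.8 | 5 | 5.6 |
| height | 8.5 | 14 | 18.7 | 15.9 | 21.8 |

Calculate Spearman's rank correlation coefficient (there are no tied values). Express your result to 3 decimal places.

-0.700

Rank pH: 5, 4, 1, 2, 3
Rank height: 1, 2, 4, 3, 5
d = rank(pH) − rank(height): 4, 2, -3, -1, -2; Σd² = 34
ρ = 1 − 6Σd² / [n(n²−1)] = 1 − 6×34 / (5×24) = 1 − 204/120 ≈ -0.700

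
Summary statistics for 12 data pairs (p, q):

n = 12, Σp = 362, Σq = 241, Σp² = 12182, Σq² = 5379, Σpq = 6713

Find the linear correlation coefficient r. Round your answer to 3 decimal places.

-0.676

r = (nΣpq − ΣpΣq) / √[(nΣp² − (Σp)²)(nΣq² − (Σq)²)]
Numerator: 12×6713 − 362×241 = -6686
Denominator: √[(146184 − 131044)(64548 − 58081)] = √[15140 × 6467] = 9894.9674
r = -6686 / 9894.9674 ≈ -0.676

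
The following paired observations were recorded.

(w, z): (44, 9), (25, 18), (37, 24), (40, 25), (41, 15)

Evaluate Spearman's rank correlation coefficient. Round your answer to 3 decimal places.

Rank w: 5, 1, 2, 3, 4
Rank z: 1, 3, 4, 5, 2
d = rank(w) − rank(z): 4, -2, -2, -2, 2; Σd² = 32
ρ = 1 − 6Σd² / [n(n²−1)] = 1 − 6×32 / (5×24) = 1 − 192/120 ≈ -0.600

-0.600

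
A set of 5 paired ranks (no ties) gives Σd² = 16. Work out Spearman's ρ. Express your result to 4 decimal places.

ρ = 1 − 6Σd² / [n(n²−1)] = 1 − 6×16 / (5×24)
  = 1 − 96/120 = 1 − 0.80000 ≈ 0.2000

0.2000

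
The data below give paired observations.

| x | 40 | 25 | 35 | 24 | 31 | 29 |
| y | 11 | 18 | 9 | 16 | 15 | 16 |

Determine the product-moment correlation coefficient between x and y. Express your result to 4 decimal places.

n = 6, Σx = 184, Σy = 85, Σx² = 5828, Σy² = 1263, Σxy = 2518
nΣxy − ΣxΣy = 15108 − 15640 = -532
nΣx² − (Σx)² = 34968 − 33856 = 1112; nΣy² − (Σy)² = 7578 − 7225 = 353
r = -532 / √(1112 × 353) = -532 / 626.5269 ≈ -0.8491

-0.8491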